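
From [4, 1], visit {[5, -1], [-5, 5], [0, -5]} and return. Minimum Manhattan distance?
40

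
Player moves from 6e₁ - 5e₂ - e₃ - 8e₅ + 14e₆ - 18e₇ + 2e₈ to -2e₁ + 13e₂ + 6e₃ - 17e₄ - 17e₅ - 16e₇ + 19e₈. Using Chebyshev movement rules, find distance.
18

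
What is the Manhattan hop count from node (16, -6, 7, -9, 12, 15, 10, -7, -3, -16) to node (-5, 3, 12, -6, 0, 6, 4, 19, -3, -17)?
92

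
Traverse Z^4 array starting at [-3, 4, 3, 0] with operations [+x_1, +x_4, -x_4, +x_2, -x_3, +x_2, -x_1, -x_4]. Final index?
(-3, 6, 2, -1)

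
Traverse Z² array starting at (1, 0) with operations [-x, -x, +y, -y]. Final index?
(-1, 0)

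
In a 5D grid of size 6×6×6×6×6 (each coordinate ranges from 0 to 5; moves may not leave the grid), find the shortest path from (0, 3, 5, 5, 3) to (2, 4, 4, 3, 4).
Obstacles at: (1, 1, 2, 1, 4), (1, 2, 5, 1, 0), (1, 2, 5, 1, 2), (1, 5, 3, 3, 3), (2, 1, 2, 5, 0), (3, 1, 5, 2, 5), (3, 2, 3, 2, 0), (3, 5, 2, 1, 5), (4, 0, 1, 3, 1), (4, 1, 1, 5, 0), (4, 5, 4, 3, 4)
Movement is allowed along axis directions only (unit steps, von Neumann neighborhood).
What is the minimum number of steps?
7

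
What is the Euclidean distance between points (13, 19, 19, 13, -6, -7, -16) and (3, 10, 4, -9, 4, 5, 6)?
40.2244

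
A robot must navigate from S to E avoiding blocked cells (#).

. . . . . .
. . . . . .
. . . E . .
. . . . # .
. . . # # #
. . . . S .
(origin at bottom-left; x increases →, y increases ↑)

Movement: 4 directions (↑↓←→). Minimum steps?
6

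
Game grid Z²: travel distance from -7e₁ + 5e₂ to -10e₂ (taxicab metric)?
22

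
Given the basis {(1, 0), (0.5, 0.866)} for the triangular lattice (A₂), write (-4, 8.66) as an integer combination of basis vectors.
-9b₁ + 10b₂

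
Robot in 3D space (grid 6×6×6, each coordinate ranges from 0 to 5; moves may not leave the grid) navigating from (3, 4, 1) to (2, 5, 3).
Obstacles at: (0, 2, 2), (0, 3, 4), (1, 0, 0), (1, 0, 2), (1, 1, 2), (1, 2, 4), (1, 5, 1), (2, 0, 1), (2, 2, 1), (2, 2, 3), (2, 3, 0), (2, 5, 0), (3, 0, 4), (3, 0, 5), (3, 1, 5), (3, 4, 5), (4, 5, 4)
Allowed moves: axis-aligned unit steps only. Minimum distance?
4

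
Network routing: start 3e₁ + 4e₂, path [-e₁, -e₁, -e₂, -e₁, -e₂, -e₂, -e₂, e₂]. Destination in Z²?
(0, 1)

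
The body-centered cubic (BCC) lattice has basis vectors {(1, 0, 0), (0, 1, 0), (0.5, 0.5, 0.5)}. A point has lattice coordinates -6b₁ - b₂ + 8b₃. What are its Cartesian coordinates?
(-2, 3, 4)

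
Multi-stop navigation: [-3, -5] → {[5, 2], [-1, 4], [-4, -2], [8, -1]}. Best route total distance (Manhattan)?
27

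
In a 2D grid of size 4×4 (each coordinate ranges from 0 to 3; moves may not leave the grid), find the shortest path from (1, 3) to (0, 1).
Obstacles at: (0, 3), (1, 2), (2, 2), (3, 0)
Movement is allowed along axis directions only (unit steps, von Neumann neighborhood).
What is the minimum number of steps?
7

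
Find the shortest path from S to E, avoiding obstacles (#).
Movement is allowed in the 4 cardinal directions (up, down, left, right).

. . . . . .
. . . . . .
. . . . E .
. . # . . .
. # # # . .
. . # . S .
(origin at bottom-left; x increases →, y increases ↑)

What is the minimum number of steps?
3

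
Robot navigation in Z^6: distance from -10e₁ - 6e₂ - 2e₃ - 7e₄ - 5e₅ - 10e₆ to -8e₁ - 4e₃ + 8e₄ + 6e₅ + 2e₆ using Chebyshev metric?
15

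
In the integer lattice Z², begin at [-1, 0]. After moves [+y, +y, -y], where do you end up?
(-1, 1)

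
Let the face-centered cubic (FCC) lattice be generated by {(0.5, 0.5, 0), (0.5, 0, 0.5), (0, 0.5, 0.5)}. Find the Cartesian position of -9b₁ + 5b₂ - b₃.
(-2, -5, 2)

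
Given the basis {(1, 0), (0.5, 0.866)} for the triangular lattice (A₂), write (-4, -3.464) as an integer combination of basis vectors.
-2b₁ - 4b₂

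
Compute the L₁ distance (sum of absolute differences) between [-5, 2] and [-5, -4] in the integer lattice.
6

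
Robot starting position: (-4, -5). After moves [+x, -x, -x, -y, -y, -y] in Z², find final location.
(-5, -8)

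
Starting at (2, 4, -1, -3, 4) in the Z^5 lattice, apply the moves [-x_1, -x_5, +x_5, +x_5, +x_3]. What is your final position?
(1, 4, 0, -3, 5)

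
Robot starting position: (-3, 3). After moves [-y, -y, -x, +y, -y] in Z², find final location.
(-4, 1)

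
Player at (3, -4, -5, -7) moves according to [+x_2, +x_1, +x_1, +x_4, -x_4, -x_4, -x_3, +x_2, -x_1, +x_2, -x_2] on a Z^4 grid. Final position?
(4, -2, -6, -8)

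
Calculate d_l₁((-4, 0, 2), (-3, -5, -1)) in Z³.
9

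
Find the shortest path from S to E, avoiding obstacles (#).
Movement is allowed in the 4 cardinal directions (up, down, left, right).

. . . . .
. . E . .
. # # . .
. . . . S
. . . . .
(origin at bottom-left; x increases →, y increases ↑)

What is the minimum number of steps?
4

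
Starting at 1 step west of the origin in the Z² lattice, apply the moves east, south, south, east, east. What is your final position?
(2, -2)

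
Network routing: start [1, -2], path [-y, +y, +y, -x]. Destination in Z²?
(0, -1)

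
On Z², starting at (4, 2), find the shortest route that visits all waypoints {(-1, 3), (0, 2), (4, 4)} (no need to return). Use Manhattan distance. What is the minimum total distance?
10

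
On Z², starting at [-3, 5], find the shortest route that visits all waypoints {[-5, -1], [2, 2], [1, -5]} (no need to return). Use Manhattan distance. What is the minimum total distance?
26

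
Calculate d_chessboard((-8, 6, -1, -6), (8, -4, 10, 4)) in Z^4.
16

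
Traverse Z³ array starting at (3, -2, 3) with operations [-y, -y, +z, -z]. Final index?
(3, -4, 3)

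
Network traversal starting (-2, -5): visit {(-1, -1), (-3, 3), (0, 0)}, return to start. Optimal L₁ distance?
22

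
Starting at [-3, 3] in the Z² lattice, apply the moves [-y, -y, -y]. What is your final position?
(-3, 0)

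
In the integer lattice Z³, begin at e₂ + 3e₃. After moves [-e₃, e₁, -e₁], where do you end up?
(0, 1, 2)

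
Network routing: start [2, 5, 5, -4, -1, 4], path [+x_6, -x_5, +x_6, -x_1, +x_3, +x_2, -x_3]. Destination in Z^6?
(1, 6, 5, -4, -2, 6)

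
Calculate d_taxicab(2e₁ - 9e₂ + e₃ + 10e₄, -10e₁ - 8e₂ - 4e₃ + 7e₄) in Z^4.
21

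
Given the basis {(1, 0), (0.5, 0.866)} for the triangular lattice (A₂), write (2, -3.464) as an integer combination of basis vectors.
4b₁ - 4b₂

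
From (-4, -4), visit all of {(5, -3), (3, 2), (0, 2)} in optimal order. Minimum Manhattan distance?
20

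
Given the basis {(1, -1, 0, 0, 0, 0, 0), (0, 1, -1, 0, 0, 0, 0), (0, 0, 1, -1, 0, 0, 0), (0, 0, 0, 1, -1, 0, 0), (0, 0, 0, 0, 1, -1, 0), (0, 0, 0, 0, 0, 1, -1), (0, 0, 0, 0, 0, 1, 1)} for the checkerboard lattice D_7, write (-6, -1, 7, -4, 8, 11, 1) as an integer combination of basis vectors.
-6b₁ - 7b₂ - 4b₄ + 4b₅ + 7b₆ + 8b₇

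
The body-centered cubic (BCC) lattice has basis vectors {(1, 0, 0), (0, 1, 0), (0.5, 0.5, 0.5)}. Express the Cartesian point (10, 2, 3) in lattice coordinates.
7b₁ - b₂ + 6b₃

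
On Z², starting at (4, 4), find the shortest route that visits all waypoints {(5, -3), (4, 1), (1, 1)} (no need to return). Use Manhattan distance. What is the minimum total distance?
14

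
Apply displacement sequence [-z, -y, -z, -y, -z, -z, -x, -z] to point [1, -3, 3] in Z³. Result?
(0, -5, -2)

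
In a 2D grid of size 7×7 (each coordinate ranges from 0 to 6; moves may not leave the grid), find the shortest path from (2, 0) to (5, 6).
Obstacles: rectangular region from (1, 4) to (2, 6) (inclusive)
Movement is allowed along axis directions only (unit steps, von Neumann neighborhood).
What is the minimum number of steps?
9
(one shortest path: (2, 0) → (3, 0) → (4, 0) → (5, 0) → (5, 1) → (5, 2) → (5, 3) → (5, 4) → (5, 5) → (5, 6))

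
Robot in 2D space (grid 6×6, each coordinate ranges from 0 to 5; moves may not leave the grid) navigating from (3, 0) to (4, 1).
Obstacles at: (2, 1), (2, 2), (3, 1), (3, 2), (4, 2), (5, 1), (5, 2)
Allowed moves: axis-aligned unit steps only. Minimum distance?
2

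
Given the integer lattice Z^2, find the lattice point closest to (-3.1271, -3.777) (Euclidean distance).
(-3, -4)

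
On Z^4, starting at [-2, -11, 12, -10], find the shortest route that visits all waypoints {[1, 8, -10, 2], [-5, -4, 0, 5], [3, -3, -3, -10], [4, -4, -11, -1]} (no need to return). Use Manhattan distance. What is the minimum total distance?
97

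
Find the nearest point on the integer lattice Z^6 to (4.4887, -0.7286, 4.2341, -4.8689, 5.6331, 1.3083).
(4, -1, 4, -5, 6, 1)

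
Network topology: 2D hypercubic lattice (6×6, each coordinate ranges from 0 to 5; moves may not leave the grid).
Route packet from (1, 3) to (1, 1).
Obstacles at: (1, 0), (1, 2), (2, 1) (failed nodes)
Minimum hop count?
4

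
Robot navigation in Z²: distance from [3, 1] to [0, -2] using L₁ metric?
6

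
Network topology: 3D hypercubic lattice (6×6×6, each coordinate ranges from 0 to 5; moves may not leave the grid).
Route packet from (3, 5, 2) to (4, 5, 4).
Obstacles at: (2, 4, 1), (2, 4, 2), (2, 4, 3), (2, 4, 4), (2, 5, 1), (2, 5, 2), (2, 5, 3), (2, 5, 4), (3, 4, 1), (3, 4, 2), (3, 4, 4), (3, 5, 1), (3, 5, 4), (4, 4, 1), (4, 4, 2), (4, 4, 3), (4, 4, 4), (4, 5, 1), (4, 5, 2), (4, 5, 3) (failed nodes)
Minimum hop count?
9
(one shortest path: (3, 5, 2) → (3, 5, 3) → (3, 4, 3) → (3, 3, 3) → (4, 3, 3) → (5, 3, 3) → (5, 4, 3) → (5, 5, 3) → (5, 5, 4) → (4, 5, 4))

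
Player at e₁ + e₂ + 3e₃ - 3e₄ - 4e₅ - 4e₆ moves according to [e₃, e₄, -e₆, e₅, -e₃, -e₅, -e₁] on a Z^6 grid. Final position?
(0, 1, 3, -2, -4, -5)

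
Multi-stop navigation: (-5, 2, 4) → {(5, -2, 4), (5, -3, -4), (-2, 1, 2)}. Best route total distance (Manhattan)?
27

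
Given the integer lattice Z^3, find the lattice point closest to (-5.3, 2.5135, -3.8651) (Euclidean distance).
(-5, 3, -4)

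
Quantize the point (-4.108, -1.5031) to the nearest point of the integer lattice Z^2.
(-4, -2)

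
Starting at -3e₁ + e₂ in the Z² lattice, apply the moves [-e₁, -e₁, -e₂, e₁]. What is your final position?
(-4, 0)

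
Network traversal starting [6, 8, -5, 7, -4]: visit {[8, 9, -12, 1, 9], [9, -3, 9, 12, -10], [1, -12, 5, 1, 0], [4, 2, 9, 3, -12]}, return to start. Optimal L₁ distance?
178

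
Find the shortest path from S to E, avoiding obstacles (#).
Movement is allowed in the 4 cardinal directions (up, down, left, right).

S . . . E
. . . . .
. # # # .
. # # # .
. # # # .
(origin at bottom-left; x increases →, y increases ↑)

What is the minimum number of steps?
4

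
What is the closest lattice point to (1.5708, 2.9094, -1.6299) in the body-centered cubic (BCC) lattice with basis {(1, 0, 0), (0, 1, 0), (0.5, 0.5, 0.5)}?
(1.5, 2.5, -1.5)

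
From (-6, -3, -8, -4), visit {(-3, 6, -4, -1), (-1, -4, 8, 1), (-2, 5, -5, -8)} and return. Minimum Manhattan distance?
82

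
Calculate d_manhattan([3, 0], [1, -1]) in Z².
3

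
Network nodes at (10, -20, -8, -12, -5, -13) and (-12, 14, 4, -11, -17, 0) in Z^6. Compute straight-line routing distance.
45.8039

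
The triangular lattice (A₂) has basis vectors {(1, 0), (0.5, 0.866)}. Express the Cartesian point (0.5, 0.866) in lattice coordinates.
b₂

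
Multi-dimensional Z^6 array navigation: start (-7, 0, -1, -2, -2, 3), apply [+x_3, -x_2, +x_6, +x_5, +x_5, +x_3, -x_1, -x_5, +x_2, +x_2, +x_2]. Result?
(-8, 2, 1, -2, -1, 4)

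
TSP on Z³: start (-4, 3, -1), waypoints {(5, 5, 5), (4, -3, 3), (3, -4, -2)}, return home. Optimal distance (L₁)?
50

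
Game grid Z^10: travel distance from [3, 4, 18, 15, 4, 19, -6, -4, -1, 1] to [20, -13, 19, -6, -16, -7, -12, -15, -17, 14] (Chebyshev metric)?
26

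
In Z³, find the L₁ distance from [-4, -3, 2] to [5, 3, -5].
22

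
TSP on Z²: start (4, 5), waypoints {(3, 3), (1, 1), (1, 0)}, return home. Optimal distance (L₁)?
16
(one optimal route: (4, 5) → (3, 3) → (1, 1) → (1, 0) → (4, 5))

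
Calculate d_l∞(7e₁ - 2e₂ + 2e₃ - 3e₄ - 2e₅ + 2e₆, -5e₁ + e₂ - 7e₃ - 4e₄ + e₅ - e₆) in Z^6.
12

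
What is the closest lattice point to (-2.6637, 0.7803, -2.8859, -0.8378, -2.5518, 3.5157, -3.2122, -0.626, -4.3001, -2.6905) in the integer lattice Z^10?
(-3, 1, -3, -1, -3, 4, -3, -1, -4, -3)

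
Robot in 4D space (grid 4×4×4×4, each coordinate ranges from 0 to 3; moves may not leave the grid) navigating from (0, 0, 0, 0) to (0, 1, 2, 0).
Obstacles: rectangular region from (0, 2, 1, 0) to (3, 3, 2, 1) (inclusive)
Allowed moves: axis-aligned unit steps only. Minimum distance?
3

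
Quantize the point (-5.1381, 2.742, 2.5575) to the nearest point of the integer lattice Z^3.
(-5, 3, 3)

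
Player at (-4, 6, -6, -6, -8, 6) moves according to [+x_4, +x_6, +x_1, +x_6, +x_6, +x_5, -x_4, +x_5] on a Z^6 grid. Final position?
(-3, 6, -6, -6, -6, 9)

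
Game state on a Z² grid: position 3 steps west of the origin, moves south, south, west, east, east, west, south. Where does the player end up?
(-3, -3)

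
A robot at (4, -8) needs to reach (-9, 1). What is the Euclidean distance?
15.8114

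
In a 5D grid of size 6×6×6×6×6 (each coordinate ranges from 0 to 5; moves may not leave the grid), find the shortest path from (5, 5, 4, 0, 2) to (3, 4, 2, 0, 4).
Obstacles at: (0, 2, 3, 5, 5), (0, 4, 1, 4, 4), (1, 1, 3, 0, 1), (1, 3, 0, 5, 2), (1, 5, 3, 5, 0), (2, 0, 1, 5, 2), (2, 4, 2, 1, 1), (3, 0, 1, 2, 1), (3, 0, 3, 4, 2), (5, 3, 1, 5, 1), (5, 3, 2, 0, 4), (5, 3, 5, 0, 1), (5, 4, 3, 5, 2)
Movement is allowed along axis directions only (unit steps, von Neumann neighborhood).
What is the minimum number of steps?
7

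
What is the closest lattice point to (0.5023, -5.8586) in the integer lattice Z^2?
(1, -6)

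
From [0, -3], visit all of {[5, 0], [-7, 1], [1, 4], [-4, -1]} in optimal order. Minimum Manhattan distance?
30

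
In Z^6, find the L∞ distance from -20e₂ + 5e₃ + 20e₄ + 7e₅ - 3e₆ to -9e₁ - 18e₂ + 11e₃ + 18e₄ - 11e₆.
9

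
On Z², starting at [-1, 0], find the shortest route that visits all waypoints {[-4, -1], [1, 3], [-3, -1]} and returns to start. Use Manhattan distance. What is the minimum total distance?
18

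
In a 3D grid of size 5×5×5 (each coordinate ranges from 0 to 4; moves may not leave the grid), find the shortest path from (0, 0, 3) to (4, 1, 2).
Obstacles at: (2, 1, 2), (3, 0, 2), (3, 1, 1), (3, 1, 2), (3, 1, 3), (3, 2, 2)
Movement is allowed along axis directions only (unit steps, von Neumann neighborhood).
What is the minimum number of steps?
6
(one shortest path: (0, 0, 3) → (1, 0, 3) → (2, 0, 3) → (3, 0, 3) → (4, 0, 3) → (4, 1, 3) → (4, 1, 2))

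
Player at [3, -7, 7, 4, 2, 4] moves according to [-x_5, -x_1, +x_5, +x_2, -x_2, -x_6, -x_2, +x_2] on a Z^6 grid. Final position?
(2, -7, 7, 4, 2, 3)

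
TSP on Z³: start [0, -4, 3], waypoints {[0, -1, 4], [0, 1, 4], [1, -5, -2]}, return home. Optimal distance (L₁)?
26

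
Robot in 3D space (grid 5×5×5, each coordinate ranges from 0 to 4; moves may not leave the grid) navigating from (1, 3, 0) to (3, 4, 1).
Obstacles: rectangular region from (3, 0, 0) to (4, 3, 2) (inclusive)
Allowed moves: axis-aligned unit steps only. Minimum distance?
4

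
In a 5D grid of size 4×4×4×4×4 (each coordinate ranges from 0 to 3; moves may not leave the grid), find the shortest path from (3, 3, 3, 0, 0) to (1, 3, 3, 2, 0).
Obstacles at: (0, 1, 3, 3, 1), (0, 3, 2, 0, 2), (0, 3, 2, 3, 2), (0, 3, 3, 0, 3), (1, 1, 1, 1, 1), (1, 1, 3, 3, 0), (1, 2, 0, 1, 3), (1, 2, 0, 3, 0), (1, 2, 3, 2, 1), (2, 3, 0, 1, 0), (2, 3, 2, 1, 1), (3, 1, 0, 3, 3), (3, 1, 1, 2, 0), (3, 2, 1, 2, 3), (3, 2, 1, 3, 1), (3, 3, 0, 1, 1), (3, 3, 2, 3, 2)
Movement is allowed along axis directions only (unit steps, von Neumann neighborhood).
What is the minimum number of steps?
4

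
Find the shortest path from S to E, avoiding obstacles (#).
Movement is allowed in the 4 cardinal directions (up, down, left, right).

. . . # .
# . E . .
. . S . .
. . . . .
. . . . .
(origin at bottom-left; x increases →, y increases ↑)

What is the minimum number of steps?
1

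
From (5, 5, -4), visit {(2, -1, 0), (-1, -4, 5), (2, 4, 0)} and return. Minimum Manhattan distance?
48
(one optimal route: (5, 5, -4) → (2, -1, 0) → (-1, -4, 5) → (2, 4, 0) → (5, 5, -4))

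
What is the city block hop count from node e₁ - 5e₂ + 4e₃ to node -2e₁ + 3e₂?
15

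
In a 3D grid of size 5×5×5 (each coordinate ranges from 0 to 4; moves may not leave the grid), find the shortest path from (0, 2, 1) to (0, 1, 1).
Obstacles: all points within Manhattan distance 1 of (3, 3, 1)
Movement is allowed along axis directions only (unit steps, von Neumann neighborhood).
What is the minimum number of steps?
1
(one shortest path: (0, 2, 1) → (0, 1, 1))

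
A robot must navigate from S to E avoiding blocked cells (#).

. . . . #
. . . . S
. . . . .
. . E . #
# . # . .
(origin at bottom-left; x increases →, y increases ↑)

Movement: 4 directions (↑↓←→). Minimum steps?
4
(one shortest path: (4, 3) → (3, 3) → (2, 3) → (2, 2) → (2, 1))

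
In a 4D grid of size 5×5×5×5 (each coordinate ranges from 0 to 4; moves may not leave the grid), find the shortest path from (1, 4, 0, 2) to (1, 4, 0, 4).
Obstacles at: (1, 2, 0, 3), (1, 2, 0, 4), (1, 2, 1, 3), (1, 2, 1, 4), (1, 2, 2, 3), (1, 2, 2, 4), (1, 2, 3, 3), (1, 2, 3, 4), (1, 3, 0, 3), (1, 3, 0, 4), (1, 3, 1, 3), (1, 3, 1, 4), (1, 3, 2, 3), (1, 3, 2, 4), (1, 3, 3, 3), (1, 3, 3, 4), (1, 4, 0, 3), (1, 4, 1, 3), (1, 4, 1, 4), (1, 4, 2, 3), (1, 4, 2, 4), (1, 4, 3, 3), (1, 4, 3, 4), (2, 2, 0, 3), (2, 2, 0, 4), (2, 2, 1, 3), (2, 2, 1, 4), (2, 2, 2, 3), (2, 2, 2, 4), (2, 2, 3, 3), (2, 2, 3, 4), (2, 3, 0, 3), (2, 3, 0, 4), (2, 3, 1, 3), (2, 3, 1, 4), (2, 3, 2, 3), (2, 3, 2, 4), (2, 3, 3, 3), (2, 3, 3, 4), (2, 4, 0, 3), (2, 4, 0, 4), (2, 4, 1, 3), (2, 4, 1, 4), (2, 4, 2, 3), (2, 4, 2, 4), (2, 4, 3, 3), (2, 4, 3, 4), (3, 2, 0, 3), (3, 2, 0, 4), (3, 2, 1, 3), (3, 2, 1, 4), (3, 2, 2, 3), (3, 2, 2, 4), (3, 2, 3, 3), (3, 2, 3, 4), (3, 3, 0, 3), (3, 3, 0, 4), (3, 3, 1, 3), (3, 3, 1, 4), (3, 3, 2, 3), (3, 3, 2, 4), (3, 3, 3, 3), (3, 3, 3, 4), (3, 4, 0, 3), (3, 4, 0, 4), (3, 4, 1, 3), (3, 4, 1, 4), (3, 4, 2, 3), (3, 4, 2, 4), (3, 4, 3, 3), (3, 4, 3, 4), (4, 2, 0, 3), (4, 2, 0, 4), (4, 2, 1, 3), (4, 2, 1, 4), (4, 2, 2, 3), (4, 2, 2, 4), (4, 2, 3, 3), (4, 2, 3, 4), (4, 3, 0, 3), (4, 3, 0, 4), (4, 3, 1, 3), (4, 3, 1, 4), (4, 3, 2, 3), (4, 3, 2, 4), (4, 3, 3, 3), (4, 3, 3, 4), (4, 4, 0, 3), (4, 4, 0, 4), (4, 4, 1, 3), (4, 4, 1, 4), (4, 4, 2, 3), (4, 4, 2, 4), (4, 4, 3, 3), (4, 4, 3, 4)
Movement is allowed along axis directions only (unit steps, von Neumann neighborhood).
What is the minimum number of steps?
4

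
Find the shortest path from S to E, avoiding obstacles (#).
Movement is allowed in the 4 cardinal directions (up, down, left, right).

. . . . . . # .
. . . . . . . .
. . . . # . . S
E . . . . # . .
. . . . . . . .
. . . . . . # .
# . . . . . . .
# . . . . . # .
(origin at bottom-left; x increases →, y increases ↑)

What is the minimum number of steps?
10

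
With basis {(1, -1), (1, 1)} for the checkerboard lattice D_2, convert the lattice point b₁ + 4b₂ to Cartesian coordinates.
(5, 3)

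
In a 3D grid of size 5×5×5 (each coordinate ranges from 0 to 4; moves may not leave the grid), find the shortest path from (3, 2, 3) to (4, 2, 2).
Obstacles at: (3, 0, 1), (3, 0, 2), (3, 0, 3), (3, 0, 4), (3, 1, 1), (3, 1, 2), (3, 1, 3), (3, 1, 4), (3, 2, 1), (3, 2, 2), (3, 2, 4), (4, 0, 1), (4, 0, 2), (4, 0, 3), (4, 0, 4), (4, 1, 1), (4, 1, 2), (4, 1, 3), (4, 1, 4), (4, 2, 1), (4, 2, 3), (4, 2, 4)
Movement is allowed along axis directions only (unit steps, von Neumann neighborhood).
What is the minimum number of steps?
4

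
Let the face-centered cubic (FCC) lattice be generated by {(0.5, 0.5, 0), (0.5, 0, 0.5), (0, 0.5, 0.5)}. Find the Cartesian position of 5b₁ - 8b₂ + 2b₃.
(-1.5, 3.5, -3)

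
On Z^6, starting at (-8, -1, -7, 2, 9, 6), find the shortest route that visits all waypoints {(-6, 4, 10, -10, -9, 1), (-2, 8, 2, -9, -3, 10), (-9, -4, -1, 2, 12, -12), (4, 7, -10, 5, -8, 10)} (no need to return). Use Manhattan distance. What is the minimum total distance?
169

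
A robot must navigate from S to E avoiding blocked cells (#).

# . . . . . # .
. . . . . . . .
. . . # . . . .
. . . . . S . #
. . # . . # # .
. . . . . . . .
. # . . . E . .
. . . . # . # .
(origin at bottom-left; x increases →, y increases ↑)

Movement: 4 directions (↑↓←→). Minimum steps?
5
(one shortest path: (5, 4) → (4, 4) → (4, 3) → (4, 2) → (5, 2) → (5, 1))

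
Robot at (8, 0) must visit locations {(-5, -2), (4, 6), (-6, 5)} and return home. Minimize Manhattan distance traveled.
44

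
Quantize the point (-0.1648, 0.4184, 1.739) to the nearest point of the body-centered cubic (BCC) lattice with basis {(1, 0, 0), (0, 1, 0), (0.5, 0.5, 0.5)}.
(-0.5, 0.5, 1.5)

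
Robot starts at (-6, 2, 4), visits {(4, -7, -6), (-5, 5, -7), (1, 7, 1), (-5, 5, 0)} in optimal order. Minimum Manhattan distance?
53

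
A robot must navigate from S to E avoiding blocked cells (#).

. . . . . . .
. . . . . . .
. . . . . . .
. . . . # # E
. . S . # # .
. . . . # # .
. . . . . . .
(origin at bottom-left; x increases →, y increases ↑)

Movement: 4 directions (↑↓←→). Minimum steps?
7
(one shortest path: (2, 2) → (3, 2) → (3, 3) → (3, 4) → (4, 4) → (5, 4) → (6, 4) → (6, 3))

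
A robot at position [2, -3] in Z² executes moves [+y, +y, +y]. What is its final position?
(2, 0)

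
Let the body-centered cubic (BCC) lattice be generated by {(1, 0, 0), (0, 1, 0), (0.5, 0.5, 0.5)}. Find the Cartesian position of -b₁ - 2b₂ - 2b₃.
(-2, -3, -1)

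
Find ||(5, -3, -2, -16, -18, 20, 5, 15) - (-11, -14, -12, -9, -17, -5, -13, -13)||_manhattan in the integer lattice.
116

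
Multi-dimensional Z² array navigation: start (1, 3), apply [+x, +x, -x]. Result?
(2, 3)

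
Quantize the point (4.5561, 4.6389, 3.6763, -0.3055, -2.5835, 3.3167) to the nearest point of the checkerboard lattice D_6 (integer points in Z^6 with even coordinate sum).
(5, 5, 4, 0, -3, 3)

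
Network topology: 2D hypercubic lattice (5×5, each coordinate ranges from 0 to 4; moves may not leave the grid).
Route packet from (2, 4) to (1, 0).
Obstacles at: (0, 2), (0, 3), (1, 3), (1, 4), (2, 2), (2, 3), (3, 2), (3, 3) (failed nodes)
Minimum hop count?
9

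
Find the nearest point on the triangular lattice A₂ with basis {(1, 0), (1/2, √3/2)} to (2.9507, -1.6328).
(3, -1.732)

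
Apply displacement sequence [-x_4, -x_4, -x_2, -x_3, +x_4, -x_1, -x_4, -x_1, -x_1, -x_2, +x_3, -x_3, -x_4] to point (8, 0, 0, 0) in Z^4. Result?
(5, -2, -1, -3)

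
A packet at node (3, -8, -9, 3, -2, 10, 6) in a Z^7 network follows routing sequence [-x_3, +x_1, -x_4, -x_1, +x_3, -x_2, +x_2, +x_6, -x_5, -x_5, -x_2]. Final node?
(3, -9, -9, 2, -4, 11, 6)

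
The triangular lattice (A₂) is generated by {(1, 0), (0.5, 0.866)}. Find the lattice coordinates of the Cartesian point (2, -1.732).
3b₁ - 2b₂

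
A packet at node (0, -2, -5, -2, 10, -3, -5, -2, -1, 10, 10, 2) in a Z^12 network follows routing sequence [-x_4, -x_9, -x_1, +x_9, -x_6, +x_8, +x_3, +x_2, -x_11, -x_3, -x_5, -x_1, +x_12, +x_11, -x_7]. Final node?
(-2, -1, -5, -3, 9, -4, -6, -1, -1, 10, 10, 3)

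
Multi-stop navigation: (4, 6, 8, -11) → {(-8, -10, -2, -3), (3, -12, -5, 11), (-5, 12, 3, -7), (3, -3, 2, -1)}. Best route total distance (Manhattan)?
108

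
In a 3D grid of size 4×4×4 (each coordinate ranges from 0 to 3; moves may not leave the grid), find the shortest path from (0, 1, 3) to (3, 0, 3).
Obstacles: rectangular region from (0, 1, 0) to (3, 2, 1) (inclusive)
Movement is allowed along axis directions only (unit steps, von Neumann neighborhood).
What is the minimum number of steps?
4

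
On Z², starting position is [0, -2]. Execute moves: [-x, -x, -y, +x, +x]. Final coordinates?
(0, -3)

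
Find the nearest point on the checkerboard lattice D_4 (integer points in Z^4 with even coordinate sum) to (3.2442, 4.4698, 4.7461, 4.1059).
(3, 4, 5, 4)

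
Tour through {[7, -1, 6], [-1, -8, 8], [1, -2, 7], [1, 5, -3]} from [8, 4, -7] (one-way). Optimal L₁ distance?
50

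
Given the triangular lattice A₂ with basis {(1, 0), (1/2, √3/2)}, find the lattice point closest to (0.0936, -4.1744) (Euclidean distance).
(0.5, -4.33)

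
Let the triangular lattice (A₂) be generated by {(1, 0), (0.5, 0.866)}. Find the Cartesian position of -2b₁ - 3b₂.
(-3.5, -2.598)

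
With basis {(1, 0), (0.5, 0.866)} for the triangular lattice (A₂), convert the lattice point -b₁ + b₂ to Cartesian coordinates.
(-0.5, 0.866)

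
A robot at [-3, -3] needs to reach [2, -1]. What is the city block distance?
7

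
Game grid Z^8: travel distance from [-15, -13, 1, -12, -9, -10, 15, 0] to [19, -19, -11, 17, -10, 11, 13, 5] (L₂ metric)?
51.4587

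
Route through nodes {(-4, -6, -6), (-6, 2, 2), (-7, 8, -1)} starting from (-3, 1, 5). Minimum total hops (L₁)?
39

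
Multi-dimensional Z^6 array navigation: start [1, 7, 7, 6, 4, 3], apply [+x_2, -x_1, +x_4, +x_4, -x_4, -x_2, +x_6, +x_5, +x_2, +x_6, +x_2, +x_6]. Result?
(0, 9, 7, 7, 5, 6)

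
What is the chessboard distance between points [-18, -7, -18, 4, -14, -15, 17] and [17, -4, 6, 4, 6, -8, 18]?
35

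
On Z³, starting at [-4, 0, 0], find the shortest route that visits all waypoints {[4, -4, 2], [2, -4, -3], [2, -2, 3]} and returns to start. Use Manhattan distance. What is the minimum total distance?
36
(one optimal route: (-4, 0, 0) → (2, -4, -3) → (4, -4, 2) → (2, -2, 3) → (-4, 0, 0))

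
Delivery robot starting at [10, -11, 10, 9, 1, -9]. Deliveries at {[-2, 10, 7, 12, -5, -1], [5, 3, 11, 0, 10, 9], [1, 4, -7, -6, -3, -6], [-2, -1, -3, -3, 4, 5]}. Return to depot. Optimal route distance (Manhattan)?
228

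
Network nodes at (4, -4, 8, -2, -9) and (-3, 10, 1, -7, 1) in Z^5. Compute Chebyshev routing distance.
14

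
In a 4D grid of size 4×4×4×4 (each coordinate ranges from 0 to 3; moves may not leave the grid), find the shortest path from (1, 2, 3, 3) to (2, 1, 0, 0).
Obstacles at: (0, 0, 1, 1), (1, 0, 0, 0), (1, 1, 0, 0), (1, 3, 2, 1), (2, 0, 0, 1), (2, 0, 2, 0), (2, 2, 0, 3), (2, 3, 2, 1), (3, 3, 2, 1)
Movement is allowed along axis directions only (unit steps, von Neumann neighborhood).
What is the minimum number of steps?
8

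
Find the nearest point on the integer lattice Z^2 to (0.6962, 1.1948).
(1, 1)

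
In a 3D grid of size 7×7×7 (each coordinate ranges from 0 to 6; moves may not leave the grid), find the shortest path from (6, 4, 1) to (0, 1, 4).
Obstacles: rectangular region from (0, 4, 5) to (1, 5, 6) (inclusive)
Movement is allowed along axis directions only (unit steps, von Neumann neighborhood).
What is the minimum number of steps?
12
(one shortest path: (6, 4, 1) → (5, 4, 1) → (4, 4, 1) → (3, 4, 1) → (2, 4, 1) → (1, 4, 1) → (0, 4, 1) → (0, 3, 1) → (0, 2, 1) → (0, 1, 1) → (0, 1, 2) → (0, 1, 3) → (0, 1, 4))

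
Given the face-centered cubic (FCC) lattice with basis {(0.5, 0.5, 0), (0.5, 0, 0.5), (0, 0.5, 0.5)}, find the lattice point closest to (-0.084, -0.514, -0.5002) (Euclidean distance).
(0, -0.5, -0.5)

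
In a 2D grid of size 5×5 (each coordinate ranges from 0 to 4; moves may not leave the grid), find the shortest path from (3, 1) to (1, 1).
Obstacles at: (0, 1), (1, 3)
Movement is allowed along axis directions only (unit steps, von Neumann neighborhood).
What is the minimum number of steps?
2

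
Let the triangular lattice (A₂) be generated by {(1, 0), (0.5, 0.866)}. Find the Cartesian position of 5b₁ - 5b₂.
(2.5, -4.33)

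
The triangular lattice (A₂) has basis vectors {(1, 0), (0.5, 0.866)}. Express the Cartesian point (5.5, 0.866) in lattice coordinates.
5b₁ + b₂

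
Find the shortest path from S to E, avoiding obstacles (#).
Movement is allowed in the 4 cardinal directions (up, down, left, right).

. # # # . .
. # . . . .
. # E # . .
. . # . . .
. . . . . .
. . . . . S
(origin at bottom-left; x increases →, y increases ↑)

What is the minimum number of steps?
8
(one shortest path: (5, 0) → (4, 0) → (4, 1) → (4, 2) → (4, 3) → (4, 4) → (3, 4) → (2, 4) → (2, 3))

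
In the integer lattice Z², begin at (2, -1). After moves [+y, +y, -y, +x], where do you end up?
(3, 0)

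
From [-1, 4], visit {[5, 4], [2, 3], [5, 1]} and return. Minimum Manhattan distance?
18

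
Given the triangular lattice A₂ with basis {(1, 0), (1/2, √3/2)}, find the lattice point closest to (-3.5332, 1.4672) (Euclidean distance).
(-4, 1.732)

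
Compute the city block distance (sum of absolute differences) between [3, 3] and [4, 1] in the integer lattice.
3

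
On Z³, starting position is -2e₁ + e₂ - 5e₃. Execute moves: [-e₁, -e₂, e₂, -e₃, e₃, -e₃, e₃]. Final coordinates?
(-3, 1, -5)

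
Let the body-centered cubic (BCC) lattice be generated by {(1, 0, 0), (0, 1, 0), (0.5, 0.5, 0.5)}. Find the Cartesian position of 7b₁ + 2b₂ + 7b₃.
(10.5, 5.5, 3.5)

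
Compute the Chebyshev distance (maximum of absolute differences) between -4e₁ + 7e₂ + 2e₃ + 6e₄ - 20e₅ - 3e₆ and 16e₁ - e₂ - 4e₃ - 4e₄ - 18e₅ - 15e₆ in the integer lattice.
20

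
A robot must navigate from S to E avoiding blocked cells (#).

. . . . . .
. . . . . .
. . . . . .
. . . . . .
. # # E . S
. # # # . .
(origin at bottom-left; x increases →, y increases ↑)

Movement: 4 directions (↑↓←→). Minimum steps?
2
(one shortest path: (5, 1) → (4, 1) → (3, 1))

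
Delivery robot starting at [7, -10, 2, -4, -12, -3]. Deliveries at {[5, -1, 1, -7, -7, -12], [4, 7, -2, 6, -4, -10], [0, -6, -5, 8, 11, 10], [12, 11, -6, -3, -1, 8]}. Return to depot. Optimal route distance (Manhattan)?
226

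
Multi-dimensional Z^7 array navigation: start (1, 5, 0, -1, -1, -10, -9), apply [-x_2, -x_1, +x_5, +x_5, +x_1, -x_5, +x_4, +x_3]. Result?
(1, 4, 1, 0, 0, -10, -9)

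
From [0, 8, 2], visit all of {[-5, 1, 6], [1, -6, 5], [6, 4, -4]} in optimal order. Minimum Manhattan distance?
54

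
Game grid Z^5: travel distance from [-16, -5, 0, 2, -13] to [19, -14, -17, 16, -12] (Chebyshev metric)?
35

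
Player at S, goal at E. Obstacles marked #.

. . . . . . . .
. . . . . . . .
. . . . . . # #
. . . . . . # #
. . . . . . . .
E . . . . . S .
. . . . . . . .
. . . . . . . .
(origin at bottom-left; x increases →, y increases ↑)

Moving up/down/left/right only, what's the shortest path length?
6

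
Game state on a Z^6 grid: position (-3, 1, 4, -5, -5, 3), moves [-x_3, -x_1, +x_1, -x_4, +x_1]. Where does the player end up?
(-2, 1, 3, -6, -5, 3)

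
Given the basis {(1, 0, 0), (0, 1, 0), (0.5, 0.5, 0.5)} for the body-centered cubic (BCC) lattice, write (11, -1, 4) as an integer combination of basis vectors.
7b₁ - 5b₂ + 8b₃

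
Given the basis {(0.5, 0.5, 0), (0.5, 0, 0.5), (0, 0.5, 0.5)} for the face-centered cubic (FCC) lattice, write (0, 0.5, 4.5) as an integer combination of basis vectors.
-4b₁ + 4b₂ + 5b₃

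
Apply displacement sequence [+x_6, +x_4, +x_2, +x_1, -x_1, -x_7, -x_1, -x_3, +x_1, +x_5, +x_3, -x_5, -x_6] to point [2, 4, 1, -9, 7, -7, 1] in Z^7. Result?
(2, 5, 1, -8, 7, -7, 0)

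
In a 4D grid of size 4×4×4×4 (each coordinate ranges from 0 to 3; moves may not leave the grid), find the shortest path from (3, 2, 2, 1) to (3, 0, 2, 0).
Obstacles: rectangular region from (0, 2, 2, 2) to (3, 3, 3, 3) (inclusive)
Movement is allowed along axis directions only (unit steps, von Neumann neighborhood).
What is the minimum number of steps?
3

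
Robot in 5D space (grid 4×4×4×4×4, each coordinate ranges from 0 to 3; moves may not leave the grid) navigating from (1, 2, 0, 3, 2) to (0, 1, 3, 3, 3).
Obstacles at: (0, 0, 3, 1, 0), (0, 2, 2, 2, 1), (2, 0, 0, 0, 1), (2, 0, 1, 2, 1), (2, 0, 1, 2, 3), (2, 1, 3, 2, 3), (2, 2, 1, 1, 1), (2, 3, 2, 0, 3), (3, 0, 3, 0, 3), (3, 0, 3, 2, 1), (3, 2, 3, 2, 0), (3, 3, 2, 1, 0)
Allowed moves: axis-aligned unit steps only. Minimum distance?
6
(one shortest path: (1, 2, 0, 3, 2) → (0, 2, 0, 3, 2) → (0, 1, 0, 3, 2) → (0, 1, 1, 3, 2) → (0, 1, 2, 3, 2) → (0, 1, 3, 3, 2) → (0, 1, 3, 3, 3))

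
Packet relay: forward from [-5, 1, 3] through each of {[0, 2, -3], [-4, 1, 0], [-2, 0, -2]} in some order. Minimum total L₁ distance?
14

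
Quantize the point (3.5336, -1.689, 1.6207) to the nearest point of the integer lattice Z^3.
(4, -2, 2)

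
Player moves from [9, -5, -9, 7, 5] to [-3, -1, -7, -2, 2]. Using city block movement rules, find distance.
30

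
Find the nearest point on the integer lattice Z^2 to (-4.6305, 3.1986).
(-5, 3)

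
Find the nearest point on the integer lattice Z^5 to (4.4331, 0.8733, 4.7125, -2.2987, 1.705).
(4, 1, 5, -2, 2)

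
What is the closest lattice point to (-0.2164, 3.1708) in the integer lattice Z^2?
(0, 3)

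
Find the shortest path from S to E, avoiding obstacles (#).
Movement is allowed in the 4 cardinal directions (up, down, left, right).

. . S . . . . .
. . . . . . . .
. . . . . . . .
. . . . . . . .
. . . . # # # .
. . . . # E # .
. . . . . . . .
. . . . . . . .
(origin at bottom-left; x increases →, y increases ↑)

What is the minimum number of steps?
10
(one shortest path: (2, 7) → (3, 7) → (3, 6) → (3, 5) → (3, 4) → (3, 3) → (3, 2) → (3, 1) → (4, 1) → (5, 1) → (5, 2))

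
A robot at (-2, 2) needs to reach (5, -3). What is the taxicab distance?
12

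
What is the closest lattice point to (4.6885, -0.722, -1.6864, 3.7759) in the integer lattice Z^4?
(5, -1, -2, 4)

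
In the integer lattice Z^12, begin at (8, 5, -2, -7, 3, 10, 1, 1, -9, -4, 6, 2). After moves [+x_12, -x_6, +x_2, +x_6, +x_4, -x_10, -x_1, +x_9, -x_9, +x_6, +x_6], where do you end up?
(7, 6, -2, -6, 3, 12, 1, 1, -9, -5, 6, 3)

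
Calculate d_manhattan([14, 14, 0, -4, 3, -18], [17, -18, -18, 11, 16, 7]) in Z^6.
106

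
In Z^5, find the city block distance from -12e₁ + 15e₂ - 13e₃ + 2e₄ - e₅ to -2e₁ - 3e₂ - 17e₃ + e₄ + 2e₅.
36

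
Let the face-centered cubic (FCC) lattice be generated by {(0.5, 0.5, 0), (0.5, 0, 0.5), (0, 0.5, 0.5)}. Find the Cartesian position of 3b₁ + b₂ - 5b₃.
(2, -1, -2)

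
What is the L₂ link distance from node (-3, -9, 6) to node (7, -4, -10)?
19.5192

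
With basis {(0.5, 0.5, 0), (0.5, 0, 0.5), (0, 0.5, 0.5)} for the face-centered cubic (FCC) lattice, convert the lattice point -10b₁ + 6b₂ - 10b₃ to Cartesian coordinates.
(-2, -10, -2)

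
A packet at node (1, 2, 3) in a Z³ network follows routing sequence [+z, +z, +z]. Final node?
(1, 2, 6)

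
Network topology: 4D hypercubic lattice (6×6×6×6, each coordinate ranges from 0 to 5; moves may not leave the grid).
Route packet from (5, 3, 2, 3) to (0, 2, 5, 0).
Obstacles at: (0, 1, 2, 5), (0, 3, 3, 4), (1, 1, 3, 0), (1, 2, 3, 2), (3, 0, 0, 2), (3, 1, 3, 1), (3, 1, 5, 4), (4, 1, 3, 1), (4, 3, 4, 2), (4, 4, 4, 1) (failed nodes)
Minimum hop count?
12
(one shortest path: (5, 3, 2, 3) → (4, 3, 2, 3) → (3, 3, 2, 3) → (2, 3, 2, 3) → (1, 3, 2, 3) → (0, 3, 2, 3) → (0, 2, 2, 3) → (0, 2, 3, 3) → (0, 2, 4, 3) → (0, 2, 5, 3) → (0, 2, 5, 2) → (0, 2, 5, 1) → (0, 2, 5, 0))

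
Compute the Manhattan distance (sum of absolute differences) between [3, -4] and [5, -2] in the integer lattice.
4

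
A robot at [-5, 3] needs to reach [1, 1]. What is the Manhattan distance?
8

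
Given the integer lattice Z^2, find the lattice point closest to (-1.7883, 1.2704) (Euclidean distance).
(-2, 1)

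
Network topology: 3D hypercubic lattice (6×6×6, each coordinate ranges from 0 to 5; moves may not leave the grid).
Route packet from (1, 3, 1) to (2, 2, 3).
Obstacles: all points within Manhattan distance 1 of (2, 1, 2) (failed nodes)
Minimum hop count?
4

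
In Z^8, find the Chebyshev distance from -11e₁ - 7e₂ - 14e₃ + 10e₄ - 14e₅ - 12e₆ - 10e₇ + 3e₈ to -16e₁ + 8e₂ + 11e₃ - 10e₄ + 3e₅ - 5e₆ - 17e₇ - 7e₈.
25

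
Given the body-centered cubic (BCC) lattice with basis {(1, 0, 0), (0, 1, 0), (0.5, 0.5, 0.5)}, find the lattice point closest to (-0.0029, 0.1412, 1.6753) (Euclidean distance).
(0, 0, 2)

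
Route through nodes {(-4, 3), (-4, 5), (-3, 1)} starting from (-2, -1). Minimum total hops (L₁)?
8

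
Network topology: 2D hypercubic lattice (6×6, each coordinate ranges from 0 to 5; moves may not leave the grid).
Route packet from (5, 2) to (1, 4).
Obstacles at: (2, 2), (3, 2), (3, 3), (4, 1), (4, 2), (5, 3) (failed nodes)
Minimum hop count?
10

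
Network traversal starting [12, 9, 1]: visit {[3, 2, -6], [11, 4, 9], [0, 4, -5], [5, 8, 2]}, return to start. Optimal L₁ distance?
70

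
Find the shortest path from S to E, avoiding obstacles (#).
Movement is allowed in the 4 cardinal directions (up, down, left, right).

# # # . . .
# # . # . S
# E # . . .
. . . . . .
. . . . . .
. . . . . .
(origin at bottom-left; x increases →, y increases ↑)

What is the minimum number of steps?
7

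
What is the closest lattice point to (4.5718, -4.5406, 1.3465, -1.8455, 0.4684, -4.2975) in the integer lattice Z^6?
(5, -5, 1, -2, 0, -4)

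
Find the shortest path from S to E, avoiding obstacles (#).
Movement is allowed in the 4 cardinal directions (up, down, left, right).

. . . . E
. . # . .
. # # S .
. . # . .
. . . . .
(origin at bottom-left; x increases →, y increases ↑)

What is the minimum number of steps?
3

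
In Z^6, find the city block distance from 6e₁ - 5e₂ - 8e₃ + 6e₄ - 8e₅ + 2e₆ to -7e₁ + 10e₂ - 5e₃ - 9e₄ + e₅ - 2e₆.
59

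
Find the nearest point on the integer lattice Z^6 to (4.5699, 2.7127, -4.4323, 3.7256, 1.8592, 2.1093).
(5, 3, -4, 4, 2, 2)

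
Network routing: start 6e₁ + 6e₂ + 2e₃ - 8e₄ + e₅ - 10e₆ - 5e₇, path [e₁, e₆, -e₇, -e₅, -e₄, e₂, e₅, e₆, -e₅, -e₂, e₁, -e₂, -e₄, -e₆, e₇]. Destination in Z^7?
(8, 5, 2, -10, 0, -9, -5)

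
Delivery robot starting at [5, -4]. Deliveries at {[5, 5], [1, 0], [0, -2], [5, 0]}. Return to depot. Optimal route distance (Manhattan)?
28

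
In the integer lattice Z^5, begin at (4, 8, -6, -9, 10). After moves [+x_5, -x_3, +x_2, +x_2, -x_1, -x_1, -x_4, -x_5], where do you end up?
(2, 10, -7, -10, 10)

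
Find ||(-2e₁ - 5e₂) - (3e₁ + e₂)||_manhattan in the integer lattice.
11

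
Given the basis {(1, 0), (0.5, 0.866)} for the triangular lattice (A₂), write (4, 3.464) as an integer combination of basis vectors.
2b₁ + 4b₂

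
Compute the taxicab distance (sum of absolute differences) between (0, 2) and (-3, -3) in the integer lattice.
8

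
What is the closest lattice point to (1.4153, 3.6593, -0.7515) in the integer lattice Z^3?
(1, 4, -1)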